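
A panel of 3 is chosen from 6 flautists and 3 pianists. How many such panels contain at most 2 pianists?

Split by how many pianists are chosen (0 through 2).
Sum: C(3,0)·C(6,3) + C(3,1)·C(6,2) + C(3,2)·C(6,1) = 20 + 45 + 18 = 83.

83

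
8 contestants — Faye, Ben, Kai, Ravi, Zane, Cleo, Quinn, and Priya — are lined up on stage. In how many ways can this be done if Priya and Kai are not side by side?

30240

Of the 8! = 40320 arrangements, those with Priya and Kai adjacent number 2 × 7! = 10080 (treat the pair as a block with 2 internal orders).
So 40320 − 10080 = 30240 arrangements keep them apart.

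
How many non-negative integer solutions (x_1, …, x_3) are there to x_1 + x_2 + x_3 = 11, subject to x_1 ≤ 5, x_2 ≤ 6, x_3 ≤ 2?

6

By stars and bars, unrestricted non-negative solutions to x_1+…+x_3 = 11 number C(11+2,2) = 78.
Subtract solutions that violate a single cap (substitute x_i' = x_i − (cap_i+1)): x_1 ≥ 6 gives C(7,2) = 21; x_2 ≥ 7 gives C(6,2) = 15; x_3 ≥ 3 gives C(10,2) = 45. Together 81.
Add back pairs where two caps are both exceeded: 0 + 6 + 3 = 9.
By inclusion–exclusion the count is 78 − 81 + 9 = 6.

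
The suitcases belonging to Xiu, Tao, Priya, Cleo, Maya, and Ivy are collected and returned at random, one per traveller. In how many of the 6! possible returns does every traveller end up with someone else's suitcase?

Let Aᵢ be the assignments in which traveller i gets their own suitcase. We want the size of the complement of A₁∪…∪A_6.
By inclusion–exclusion this is Σ_{j=0}^{6} (−1)^j C(6,j)·(6−j)!.
Computing: 720 − 720 + 360 − 120 + 30 − 6 + 1 = 265.

265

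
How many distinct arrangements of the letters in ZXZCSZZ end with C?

With the last slot taken by C, it remains to arrange the other 6 letters (ZXZSZZ).
Those 6 letters have Z appearing 4 times, giving (6)!/(4!) = 30.

30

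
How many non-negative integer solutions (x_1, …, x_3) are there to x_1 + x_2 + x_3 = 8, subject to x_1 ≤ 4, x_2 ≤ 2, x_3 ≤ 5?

9

Ignoring the caps, the number of non-negative solutions to x_1+…+x_3 = 8 is C(10,2) = 45.
Subtract solutions that violate a single cap (substitute x_i' = x_i − (cap_i+1)): x_1 ≥ 5 gives C(5,2) = 10; x_2 ≥ 3 gives C(7,2) = 21; x_3 ≥ 6 gives C(4,2) = 6. Together 37.
Add back pairs where two caps are both exceeded: 1 + 0 + 0 = 1.
By inclusion–exclusion the count is 45 − 37 + 1 = 9.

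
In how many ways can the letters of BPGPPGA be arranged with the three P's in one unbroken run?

Treat the 3 copies of P as a single block. The multiset to arrange is then {PPP, A, B, G, G}, 5 items in all.
That gives (5)!/(2!) = 60 arrangements.

60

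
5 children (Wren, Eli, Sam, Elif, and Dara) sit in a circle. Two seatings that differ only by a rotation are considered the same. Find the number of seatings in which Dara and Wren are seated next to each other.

Glue Dara and Wren into a block (2 internal orders). Seating 4 units around a circle gives (3)! arrangements.
So 2 × (3)! = 2 × 6 = 12.

12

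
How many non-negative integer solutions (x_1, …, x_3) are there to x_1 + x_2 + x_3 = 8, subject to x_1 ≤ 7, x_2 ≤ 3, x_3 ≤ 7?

28

Without the upper bounds there are C(10,2) = 45 ways to split 8 among 3 variables.
Subtract solutions that violate a single cap (substitute x_i' = x_i − (cap_i+1)): x_1 ≥ 8 gives C(2,2) = 1; x_2 ≥ 4 gives C(6,2) = 15; x_3 ≥ 8 gives C(2,2) = 1. Together 17.
No two caps can be exceeded simultaneously, so the pair terms are all 0.
By inclusion–exclusion the count is 45 − 17 + 0 = 28.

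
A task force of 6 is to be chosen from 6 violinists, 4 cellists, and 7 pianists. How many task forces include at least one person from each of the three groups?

9996

With no constraint there are C(17,6) = 12376 possible selections.
Subtract selections that omit an entire group: no violinists → C(11,6) = 462; no cellists → C(13,6) = 1716; no pianists → C(10,6) = 210.
Add back selections omitting two groups (i.e. drawn from a single group): C(6,6) + C(4,6) + C(7,6) = 8.
By inclusion–exclusion: 12376 − 2388 + 8 = 9996.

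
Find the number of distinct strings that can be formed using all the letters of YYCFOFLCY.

15120

YYCFOFLCY has 9 letters with C appearing twice, F appearing twice, and Y appearing 3 times.
The number of distinct arrangements is 9!/(3!·2!·2!) = 362880/24 = 15120.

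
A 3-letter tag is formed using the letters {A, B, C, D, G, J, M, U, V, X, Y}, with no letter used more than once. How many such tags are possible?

This is a permutation of 3 out of 11: P(11,3) = 11!/8!.
That product is 11 × 10 × 9 = 990.

990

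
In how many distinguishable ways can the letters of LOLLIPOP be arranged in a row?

LOLLIPOP has 8 letters with L appearing 3 times, O appearing twice, and P appearing twice.
The number of distinct arrangements is 8!/(3!·2!·2!) = 40320/24 = 1680.

1680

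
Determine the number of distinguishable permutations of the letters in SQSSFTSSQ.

Letter multiplicities in SQSSFTSSQ: F×1, Q×2, S×5, T×1.
So there are 9! / (5!·2!) = 1512 distinguishable arrangements.

1512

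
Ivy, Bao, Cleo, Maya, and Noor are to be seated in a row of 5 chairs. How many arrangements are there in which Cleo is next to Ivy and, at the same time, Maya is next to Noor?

Treat {Cleo,Ivy} as one block (2 orders) and {Maya,Noor} as another (2 orders).
That leaves 3 units to arrange: 2 × 2 × 3! = 4 × 6 = 24.

24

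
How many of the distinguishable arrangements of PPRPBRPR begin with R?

105

With the first slot taken by R, it remains to arrange the other 7 letters (PPPBRPR).
Those 7 letters have P appearing 4 times and R appearing twice, giving (7)!/(4!·2!) = 105.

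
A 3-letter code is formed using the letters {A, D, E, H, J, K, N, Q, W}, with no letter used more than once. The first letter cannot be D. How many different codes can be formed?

The first letter has 9−1 = 8 choices (anything except D).
The remaining 2 letters are filled from the other 8 symbols without repetition: 8 × 7 = 56.
Total: 8 × 56 = 448.

448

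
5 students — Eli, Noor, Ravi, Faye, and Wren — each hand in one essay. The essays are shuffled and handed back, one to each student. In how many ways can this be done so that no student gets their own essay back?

This is the derangement count D_5: permutations of 5 items with no fixed point.
By inclusion–exclusion this is Σ_{j=0}^{5} (−1)^j C(5,j)·(5−j)!.
Computing: 120 − 120 + 60 − 20 + 5 − 1 = 44.

44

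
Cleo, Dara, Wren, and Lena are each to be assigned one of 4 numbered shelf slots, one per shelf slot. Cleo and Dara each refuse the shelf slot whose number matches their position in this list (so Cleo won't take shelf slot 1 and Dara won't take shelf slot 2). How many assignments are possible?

Let Aᵢ (for i ∈ {1, 2}) be the placements that put person i in their forbidden shelf slot. Any j of these fix j positions, leaving (4−j)! ways to fill the rest, and there are C(2,j) ways to pick which j.
By inclusion–exclusion, the number of valid placements is Σ_{j=0}^{2} (−1)^j C(2,j)·(4−j)!.
Computing: 24 − 12 + 2 = 14.

14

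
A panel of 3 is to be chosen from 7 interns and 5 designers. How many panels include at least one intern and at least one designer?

175

With no constraint there are C(12,3) = 220 possible selections.
Selections missing a whole group: no interns → C(5,3) = 10; no designers → C(7,3) = 35.
Both groups omitted at once is impossible, so 220 − 45 = 175.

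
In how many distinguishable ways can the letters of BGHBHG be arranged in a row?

90

Letter multiplicities in BGHBHG: B×2, G×2, H×2.
The number of distinct arrangements is 6!/(2!·2!·2!) = 720/8 = 90.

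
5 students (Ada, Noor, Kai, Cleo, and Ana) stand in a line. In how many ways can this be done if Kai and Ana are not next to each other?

72

There are 5! = 120 arrangements in all. If Kai and Ana are adjacent, merging them into one block gives 2·(4)! = 48 arrangements.
So 120 − 48 = 72 arrangements keep them apart.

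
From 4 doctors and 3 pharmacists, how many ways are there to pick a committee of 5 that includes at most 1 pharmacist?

Split by how many pharmacists are chosen (0 through 1).
Sum: C(3,0)·C(4,5) + C(3,1)·C(4,4) = 0 + 3 = 3.

3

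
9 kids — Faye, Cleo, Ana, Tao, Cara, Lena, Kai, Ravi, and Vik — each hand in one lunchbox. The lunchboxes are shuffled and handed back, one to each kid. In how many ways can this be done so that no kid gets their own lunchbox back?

133496

Let Aᵢ be the assignments in which kid i gets their own lunchbox. We want the size of the complement of A₁∪…∪A_9.
By inclusion–exclusion this is Σ_{j=0}^{9} (−1)^j C(9,j)·(9−j)!.
Computing: 362880 − 362880 + 181440 − 60480 + 15120 − 3024 + 504 − 72 + 9 − 1 = 133496.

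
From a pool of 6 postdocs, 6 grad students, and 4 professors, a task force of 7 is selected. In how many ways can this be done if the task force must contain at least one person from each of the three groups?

With no constraint there are C(16,7) = 11440 possible selections.
Selections missing a whole group: no postdocs → C(10,7) = 120; no grad students → C(10,7) = 120; no professors → C(12,7) = 792.
Add back selections omitting two groups (i.e. drawn from a single group): C(6,7) + C(6,7) + C(4,7) = 0.
By inclusion–exclusion: 11440 − 1032 + 0 = 10408.

10408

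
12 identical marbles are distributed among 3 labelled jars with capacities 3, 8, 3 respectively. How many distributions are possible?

Ignoring the caps, the number of non-negative solutions to x_1+…+x_3 = 12 is C(14,2) = 91.
Subtract solutions that violate a single cap (substitute x_i' = x_i − (cap_i+1)): x_1 ≥ 4 gives C(10,2) = 45; x_2 ≥ 9 gives C(5,2) = 10; x_3 ≥ 4 gives C(10,2) = 45. Together 100.
Add back pairs where two caps are both exceeded: 0 + 15 + 0 = 15.
By inclusion–exclusion the count is 91 − 100 + 15 = 6.

6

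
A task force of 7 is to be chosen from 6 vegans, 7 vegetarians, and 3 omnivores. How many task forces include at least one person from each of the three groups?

With no constraint there are C(16,7) = 11440 possible selections.
Subtract selections that omit an entire group: no vegans → C(10,7) = 120; no vegetarians → C(9,7) = 36; no omnivores → C(13,7) = 1716.
Add back selections omitting two groups (i.e. drawn from a single group): C(6,7) + C(7,7) + C(3,7) = 1.
By inclusion–exclusion: 11440 − 1872 + 1 = 9569.

9569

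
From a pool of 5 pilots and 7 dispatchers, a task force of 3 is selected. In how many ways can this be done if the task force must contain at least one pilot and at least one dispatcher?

175

Total 3-person selections from all 12: C(12,3) = 220.
Selections missing a whole group: no pilots → C(7,3) = 35; no dispatchers → C(5,3) = 10.
Both groups omitted at once is impossible, so 220 − 45 = 175.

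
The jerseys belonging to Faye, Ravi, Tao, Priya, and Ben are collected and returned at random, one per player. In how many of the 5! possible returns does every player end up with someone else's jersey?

44

Count assignments avoiding every fixed point. For any j of the 5 players fixed to their old jersey, the other 5−j can be arranged in (5−j)! ways.
By inclusion–exclusion this is Σ_{j=0}^{5} (−1)^j C(5,j)·(5−j)!.
Computing: 120 − 120 + 60 − 20 + 5 − 1 = 44.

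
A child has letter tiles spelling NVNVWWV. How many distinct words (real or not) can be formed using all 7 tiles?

Letter multiplicities in NVNVWWV: N×2, V×3, W×2.
So there are 7! / (3!·2!·2!) = 210 distinguishable arrangements.

210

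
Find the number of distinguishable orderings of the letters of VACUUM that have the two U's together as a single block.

Treat the 2 copies of U as a single block. The multiset to arrange is then {UU, A, C, M, V}, 5 items in all.
All 5 items are distinct, so there are (5)! = 120 arrangements.

120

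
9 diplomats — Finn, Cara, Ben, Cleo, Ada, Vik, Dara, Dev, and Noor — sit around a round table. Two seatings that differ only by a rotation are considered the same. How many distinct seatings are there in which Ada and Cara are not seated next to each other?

All circular seatings of 9 people number (8)! = 40320.
Seatings with Ada beside Cara: treat them as a block with 2 internal orders, giving 2 × (7)! = 10080.
Subtracting, 40320 − 10080 = 30240.

30240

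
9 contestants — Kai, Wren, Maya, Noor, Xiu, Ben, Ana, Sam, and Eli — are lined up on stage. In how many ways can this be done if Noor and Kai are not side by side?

There are 9! = 362880 arrangements in all. If Noor and Kai are adjacent, merging them into one block gives 2·(8)! = 80640 arrangements.
Complementary counting: 362880 − 80640 = 282240.

282240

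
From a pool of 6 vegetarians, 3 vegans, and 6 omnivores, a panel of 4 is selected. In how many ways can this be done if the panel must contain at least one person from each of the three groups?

648

Total 4-person selections from all 15: C(15,4) = 1365.
Subtract selections that omit an entire group: no vegetarians → C(9,4) = 126; no vegans → C(12,4) = 495; no omnivores → C(9,4) = 126.
Add back selections omitting two groups (i.e. drawn from a single group): C(6,4) + C(3,4) + C(6,4) = 30.
By inclusion–exclusion: 1365 − 747 + 30 = 648.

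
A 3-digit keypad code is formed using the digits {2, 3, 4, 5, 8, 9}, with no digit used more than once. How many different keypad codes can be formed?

120

With no repetition, fill the 3 digits in order: 6 choices, then 5, down to 4.
6 × 5 × 4 = 120.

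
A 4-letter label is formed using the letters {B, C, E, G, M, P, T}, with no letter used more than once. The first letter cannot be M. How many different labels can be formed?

The first letter has 7−1 = 6 choices (anything except M).
The remaining 3 letters are filled from the other 6 symbols without repetition: 6 × 5 × 4 = 120.
Total: 6 × 120 = 720.

720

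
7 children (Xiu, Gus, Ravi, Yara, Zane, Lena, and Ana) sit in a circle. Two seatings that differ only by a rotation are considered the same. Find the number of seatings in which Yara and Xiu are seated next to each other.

Treat {Yara, Xiu} as one unit (2 internal orders) and seat the resulting 6 units around the table: (5)! circular arrangements.
So 2 × (5)! = 2 × 120 = 240.

240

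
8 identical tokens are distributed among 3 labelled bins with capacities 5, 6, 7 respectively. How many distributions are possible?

35

Without the upper bounds there are C(10,2) = 45 ways to split 8 among 3 bins.
Subtract solutions that violate a single cap (substitute x_i' = x_i − (cap_i+1)): x_1 ≥ 6 gives C(4,2) = 6; x_2 ≥ 7 gives C(3,2) = 3; x_3 ≥ 8 gives C(2,2) = 1. Together 10.
No two caps can be exceeded simultaneously, so the pair terms are all 0.
By inclusion–exclusion the count is 45 − 10 + 0 = 35.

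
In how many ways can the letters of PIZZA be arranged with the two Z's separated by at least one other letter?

36

There are 5!/(2!) = 60 arrangements of PIZZA in total.
If the two Z's are adjacent, glue them into one block, leaving 4 items to arrange: (4)! = 24 ways.
Hence 60 − 24 = 36.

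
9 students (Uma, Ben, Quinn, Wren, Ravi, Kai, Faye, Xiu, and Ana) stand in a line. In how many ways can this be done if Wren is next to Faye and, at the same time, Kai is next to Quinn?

Treat {Wren,Faye} as one block (2 orders) and {Kai,Quinn} as another (2 orders).
That leaves 7 units to arrange: 2 × 2 × 7! = 4 × 5040 = 20160.

20160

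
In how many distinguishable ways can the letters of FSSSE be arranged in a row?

The 5 letters of FSSSE have repeats: S appearing 3 times.
Dividing 5! = 120 by 3! = 6 for the repeated letters gives 20.

20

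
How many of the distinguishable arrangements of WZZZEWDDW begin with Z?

1680

With the first slot taken by Z, it remains to arrange the other 8 letters (WZZEWDDW).
Those 8 letters have D appearing twice, W appearing 3 times, and Z appearing twice, giving (8)!/(3!·2!·2!) = 1680.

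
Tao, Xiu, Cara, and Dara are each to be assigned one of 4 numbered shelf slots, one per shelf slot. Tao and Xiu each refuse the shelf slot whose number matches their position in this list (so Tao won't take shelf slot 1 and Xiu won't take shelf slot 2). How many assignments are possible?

14

Let Aᵢ (for i ∈ {1, 2}) be the placements that put person i in their forbidden shelf slot. Any j of these fix j positions, leaving (4−j)! ways to fill the rest, and there are C(2,j) ways to pick which j.
By inclusion–exclusion, the number of valid placements is Σ_{j=0}^{2} (−1)^j C(2,j)·(4−j)!.
Computing: 24 − 12 + 2 = 14.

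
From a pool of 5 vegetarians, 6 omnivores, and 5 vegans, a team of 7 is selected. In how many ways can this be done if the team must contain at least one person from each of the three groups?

Total 7-person selections from all 16: C(16,7) = 11440.
Subtract selections that omit an entire group: no vegetarians → C(11,7) = 330; no omnivores → C(10,7) = 120; no vegans → C(11,7) = 330.
Add back selections omitting two groups (i.e. drawn from a single group): C(5,7) + C(6,7) + C(5,7) = 0.
By inclusion–exclusion: 11440 − 780 + 0 = 10660.

10660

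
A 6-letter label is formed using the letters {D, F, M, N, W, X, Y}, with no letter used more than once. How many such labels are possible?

5040

This is a permutation of 6 out of 7: P(7,6) = 7!/1!.
That product is 7 × 6 × 5 × 4 × 3 × 2 = 5040.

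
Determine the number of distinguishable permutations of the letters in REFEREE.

105

The 7 letters of REFEREE have repeats: E appearing 4 times and R appearing twice.
Dividing 7! = 5040 by 4!·2! = 48 for the repeated letters gives 105.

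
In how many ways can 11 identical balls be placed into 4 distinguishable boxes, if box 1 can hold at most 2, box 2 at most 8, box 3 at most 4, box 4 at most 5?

80

By stars and bars, unrestricted non-negative solutions to x_1+…+x_4 = 11 number C(11+3,3) = 364.
Subtract solutions that violate a single cap (substitute x_i' = x_i − (cap_i+1)): x_1 ≥ 3 gives C(11,3) = 165; x_2 ≥ 9 gives C(5,3) = 10; x_3 ≥ 5 gives C(9,3) = 84; x_4 ≥ 6 gives C(8,3) = 56. Together 315.
Add back pairs where two caps are both exceeded: 0 + 20 + 10 + 0 + 0 + 1 = 31.
By inclusion–exclusion the count is 364 − 315 + 31 = 80.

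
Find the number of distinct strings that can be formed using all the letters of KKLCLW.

180

Letter multiplicities in KKLCLW: C×1, K×2, L×2, W×1.
The number of distinct arrangements is 6!/(2!·2!) = 720/4 = 180.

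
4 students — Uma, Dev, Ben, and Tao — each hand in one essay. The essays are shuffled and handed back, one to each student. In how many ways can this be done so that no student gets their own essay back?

9

Let Aᵢ be the assignments in which student i gets their own essay. We want the size of the complement of A₁∪…∪A_4.
By inclusion–exclusion this is Σ_{j=0}^{4} (−1)^j C(4,j)·(4−j)!.
Computing: 24 − 24 + 12 − 4 + 1 = 9.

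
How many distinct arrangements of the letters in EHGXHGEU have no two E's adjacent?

3780

There are 8!/(2!·2!·2!) = 5040 arrangements of EHGXHGEU in total.
If the two E's are adjacent, glue them into one block, leaving 7 items to arrange: (7)!/(2!·2!) = 1260 ways.
Subtracting, 5040 − 1260 = 3780 arrangements keep the E's apart.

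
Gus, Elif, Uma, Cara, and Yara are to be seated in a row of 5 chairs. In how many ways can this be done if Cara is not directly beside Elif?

There are 5! = 120 arrangements in all. If Cara and Elif are adjacent, merging them into one block gives 2·(4)! = 48 arrangements.
Complementary counting: 120 − 48 = 72.

72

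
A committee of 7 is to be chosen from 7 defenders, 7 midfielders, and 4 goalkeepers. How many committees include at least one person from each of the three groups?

With no constraint there are C(18,7) = 31824 possible selections.
Selections missing a whole group: no defenders → C(11,7) = 330; no midfielders → C(11,7) = 330; no goalkeepers → C(14,7) = 3432.
Add back selections omitting two groups (i.e. drawn from a single group): C(7,7) + C(7,7) + C(4,7) = 2.
By inclusion–exclusion: 31824 − 4092 + 2 = 27734.

27734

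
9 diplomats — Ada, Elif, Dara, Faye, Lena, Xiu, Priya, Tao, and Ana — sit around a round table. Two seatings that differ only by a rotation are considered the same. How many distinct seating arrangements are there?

Around a circle, 9 distinct people have 9!/9 = (8)! = 40320 rotationally distinct seatings.

40320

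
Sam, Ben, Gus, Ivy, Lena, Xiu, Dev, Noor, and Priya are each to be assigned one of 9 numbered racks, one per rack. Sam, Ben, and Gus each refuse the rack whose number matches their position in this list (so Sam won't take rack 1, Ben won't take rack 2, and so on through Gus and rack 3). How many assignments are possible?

Let Aᵢ (for i ∈ {1, 2, 3}) be the placements that put person i in their forbidden rack. Any j of these fix j positions, leaving (9−j)! ways to fill the rest, and there are C(3,j) ways to pick which j.
By inclusion–exclusion, the number of valid placements is Σ_{j=0}^{3} (−1)^j C(3,j)·(9−j)!.
Computing: 362880 − 120960 + 15120 − 720 = 256320.

256320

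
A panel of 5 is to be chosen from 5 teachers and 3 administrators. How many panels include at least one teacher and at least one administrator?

With no constraint there are C(8,5) = 56 possible selections.
Subtract selections that omit an entire group: no teachers → C(3,5) = 0; no administrators → C(5,5) = 1.
Both groups omitted at once is impossible, so 56 − 1 = 55.

55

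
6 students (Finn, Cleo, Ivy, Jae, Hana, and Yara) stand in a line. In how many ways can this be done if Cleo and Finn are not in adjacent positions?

Of the 6! = 720 arrangements, those with Cleo and Finn adjacent number 2 × 5! = 240 (treat the pair as a block with 2 internal orders).
Complementary counting: 720 − 240 = 480.

480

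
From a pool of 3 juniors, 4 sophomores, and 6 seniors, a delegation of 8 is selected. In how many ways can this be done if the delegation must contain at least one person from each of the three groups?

1233

Unrestricted: C(13,8) = 1287 ways to pick any 8 of the 13.
Selections missing a whole group: no juniors → C(10,8) = 45; no sophomores → C(9,8) = 9; no seniors → C(7,8) = 0.
Add back selections omitting two groups (i.e. drawn from a single group): C(3,8) + C(4,8) + C(6,8) = 0.
By inclusion–exclusion: 1287 − 54 + 0 = 1233.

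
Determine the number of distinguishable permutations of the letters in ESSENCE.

420

The 7 letters of ESSENCE have repeats: E appearing 3 times and S appearing twice.
So there are 7! / (3!·2!) = 420 distinguishable arrangements.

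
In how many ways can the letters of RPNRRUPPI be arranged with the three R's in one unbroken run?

Treat the 3 copies of R as a single block. The multiset to arrange is then {RRR, I, N, P, P, P, U}, 7 items in all.
That gives (7)!/(3!) = 840 arrangements.

840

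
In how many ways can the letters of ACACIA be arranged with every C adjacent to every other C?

Treat the 2 copies of C as a single block. The multiset to arrange is then {CC, A, A, A, I}, 5 items in all.
That gives (5)!/(3!) = 20 arrangements.

20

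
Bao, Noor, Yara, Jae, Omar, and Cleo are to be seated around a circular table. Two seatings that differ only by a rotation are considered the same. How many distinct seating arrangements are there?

Around a circle, 6 distinct people have 6!/6 = (5)! = 120 rotationally distinct seatings.

120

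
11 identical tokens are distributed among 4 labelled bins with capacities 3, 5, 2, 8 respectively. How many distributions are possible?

Without the upper bounds there are C(14,3) = 364 ways to split 11 among 4 bins.
Subtract solutions that violate a single cap (substitute x_i' = x_i − (cap_i+1)): x_1 ≥ 4 gives C(10,3) = 120; x_2 ≥ 6 gives C(8,3) = 56; x_3 ≥ 3 gives C(11,3) = 165; x_4 ≥ 9 gives C(5,3) = 10. Together 351.
Add back pairs where two caps are both exceeded: 4 + 35 + 0 + 10 + 0 + 0 = 49.
By inclusion–exclusion the count is 364 − 351 + 49 = 62.

62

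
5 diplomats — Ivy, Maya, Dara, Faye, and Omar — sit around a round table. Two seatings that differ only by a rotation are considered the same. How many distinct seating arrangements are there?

Around a circle, 5 distinct people have 5!/5 = (4)! = 24 rotationally distinct seatings.

24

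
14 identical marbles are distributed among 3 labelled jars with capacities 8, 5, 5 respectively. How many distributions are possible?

By stars and bars, unrestricted non-negative solutions to x_1+…+x_3 = 14 number C(14+2,2) = 120.
Subtract solutions that violate a single cap (substitute x_i' = x_i − (cap_i+1)): x_1 ≥ 9 gives C(7,2) = 21; x_2 ≥ 6 gives C(10,2) = 45; x_3 ≥ 6 gives C(10,2) = 45. Together 111.
Add back pairs where two caps are both exceeded: 0 + 0 + 6 = 6.
By inclusion–exclusion the count is 120 − 111 + 6 = 15.

15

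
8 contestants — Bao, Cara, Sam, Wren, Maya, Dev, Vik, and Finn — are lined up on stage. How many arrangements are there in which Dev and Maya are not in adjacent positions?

Of the 8! = 40320 arrangements, those with Dev and Maya adjacent number 2 × 7! = 10080 (treat the pair as a block with 2 internal orders).
So 40320 − 10080 = 30240 arrangements keep them apart.

30240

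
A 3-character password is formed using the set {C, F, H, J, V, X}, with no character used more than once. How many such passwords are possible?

120

With no repetition, fill the 3 characters in order: 6 choices, then 5, down to 4.
6 × 5 × 4 = 120.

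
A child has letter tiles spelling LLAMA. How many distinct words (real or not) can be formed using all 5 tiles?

The 5 letters of LLAMA have repeats: A appearing twice and L appearing twice.
Dividing 5! = 120 by 2!·2! = 4 for the repeated letters gives 30.

30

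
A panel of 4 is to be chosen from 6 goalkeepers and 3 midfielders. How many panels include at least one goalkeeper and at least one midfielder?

Total 4-person selections from all 9: C(9,4) = 126.
Subtract selections that omit an entire group: no goalkeepers → C(3,4) = 0; no midfielders → C(6,4) = 15.
Both groups omitted at once is impossible, so 126 − 15 = 111.

111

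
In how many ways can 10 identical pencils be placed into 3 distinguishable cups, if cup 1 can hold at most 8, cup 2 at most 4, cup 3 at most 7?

36

Ignoring the caps, the number of non-negative solutions to x_1+…+x_3 = 10 is C(12,2) = 66.
Subtract solutions that violate a single cap (substitute x_i' = x_i − (cap_i+1)): x_1 ≥ 9 gives C(3,2) = 3; x_2 ≥ 5 gives C(7,2) = 21; x_3 ≥ 8 gives C(4,2) = 6. Together 30.
No two caps can be exceeded simultaneously, so the pair terms are all 0.
By inclusion–exclusion the count is 66 − 30 + 0 = 36.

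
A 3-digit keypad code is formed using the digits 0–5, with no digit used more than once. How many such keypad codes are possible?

120

This is a permutation of 3 out of 6: P(6,3) = 6!/3!.
6 × 5 × 4 = 120.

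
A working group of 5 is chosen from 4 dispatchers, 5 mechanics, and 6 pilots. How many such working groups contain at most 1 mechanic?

1302

Split by how many mechanics are chosen (0 through 1).
Sum: C(5,0)·C(10,5) + C(5,1)·C(10,4) = 252 + 1050 = 1302.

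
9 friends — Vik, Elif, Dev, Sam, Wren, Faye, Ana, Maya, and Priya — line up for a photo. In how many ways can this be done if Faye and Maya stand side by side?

Treat {Faye, Maya} as a single unit. There are 8 units to order, and the pair itself can be ordered 2 ways.
So the count is 2·(8)! = 80640.

80640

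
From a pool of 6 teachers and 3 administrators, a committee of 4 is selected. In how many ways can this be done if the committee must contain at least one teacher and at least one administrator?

111

Total 4-person selections from all 9: C(9,4) = 126.
Subtract selections that omit an entire group: no teachers → C(3,4) = 0; no administrators → C(6,4) = 15.
Both groups omitted at once is impossible, so 126 − 15 = 111.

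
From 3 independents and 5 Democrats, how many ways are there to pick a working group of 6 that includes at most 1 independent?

Split by how many independents are chosen (0 through 1).
Sum: C(3,0)·C(5,6) + C(3,1)·C(5,5) = 0 + 3 = 3.

3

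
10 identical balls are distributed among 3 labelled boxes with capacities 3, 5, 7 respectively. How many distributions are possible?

By stars and bars, unrestricted non-negative solutions to x_1+…+x_3 = 10 number C(10+2,2) = 66.
Subtract solutions that violate a single cap (substitute x_i' = x_i − (cap_i+1)): x_1 ≥ 4 gives C(8,2) = 28; x_2 ≥ 6 gives C(6,2) = 15; x_3 ≥ 8 gives C(4,2) = 6. Together 49.
Add back pairs where two caps are both exceeded: 1 + 0 + 0 = 1.
By inclusion–exclusion the count is 66 − 49 + 1 = 18.

18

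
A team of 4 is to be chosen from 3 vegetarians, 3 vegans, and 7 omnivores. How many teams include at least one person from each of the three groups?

315

With no constraint there are C(13,4) = 715 possible selections.
Selections missing a whole group: no vegetarians → C(10,4) = 210; no vegans → C(10,4) = 210; no omnivores → C(6,4) = 15.
Add back selections omitting two groups (i.e. drawn from a single group): C(3,4) + C(3,4) + C(7,4) = 35.
By inclusion–exclusion: 715 − 435 + 35 = 315.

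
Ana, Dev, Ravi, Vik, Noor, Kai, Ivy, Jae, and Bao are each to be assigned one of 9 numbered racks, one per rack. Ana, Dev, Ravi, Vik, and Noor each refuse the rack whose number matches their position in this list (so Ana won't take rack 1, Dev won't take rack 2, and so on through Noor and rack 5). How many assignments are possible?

205056

Let Aᵢ (for 1 ≤ i ≤ 5) be the placements that put person i in their forbidden rack. Any j of these fix j positions, leaving (9−j)! ways to fill the rest, and there are C(5,j) ways to pick which j.
By inclusion–exclusion, the number of valid placements is Σ_{j=0}^{5} (−1)^j C(5,j)·(9−j)!.
Computing: 362880 − 201600 + 50400 − 7200 + 600 − 24 = 205056.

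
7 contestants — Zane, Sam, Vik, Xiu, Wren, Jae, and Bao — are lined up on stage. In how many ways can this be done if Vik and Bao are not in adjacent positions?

Of the 7! = 5040 arrangements, those with Vik and Bao adjacent number 2 × 6! = 1440 (treat the pair as a block with 2 internal orders).
Complementary counting: 5040 − 1440 = 3600.

3600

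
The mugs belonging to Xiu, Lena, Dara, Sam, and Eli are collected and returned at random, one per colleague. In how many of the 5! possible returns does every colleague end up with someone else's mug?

Let Aᵢ be the assignments in which colleague i gets their own mug. We want the size of the complement of A₁∪…∪A_5.
By inclusion–exclusion this is Σ_{j=0}^{5} (−1)^j C(5,j)·(5−j)!.
Computing: 120 − 120 + 60 − 20 + 5 − 1 = 44.

44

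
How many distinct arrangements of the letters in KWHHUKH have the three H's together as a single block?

Treat the 3 copies of H as a single block. The multiset to arrange is then {HHH, K, K, U, W}, 5 items in all.
That gives (5)!/(2!) = 60 arrangements.

60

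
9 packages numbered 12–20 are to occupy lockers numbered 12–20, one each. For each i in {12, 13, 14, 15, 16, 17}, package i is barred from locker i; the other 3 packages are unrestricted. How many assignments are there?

Let Aᵢ (for 12 ≤ i ≤ 17) be the placements that put package i in its forbidden locker. Any j of these fix j positions, leaving (9−j)! ways to fill the rest, and there are C(6,j) ways to pick which j.
By inclusion–exclusion, the number of valid placements is Σ_{j=0}^{6} (−1)^j C(6,j)·(9−j)!.
Computing: 362880 − 241920 + 75600 − 14400 + 1800 − 144 + 6 = 183822.

183822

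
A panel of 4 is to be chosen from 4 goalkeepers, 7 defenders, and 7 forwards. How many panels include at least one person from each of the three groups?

1470

Unrestricted: C(18,4) = 3060 ways to pick any 4 of the 18.
Subtract selections that omit an entire group: no goalkeepers → C(14,4) = 1001; no defenders → C(11,4) = 330; no forwards → C(11,4) = 330.
Add back selections omitting two groups (i.e. drawn from a single group): C(4,4) + C(7,4) + C(7,4) = 71.
By inclusion–exclusion: 3060 − 1661 + 71 = 1470.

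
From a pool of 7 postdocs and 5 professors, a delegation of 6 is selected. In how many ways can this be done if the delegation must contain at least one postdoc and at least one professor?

917

Total 6-person selections from all 12: C(12,6) = 924.
Selections missing a whole group: no postdocs → C(5,6) = 0; no professors → C(7,6) = 7.
Both groups omitted at once is impossible, so 924 − 7 = 917.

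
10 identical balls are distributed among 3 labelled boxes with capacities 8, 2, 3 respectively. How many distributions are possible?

9

By stars and bars, unrestricted non-negative solutions to x_1+…+x_3 = 10 number C(10+2,2) = 66.
Subtract solutions that violate a single cap (substitute x_i' = x_i − (cap_i+1)): x_1 ≥ 9 gives C(3,2) = 3; x_2 ≥ 3 gives C(9,2) = 36; x_3 ≥ 4 gives C(8,2) = 28. Together 67.
Add back pairs where two caps are both exceeded: 0 + 0 + 10 = 10.
By inclusion–exclusion the count is 66 − 67 + 10 = 9.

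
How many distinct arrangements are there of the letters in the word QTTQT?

QTTQT has 5 letters with Q appearing twice and T appearing 3 times.
The number of distinct arrangements is 5!/(3!·2!) = 120/12 = 10.

10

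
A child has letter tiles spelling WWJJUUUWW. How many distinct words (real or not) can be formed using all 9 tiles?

Letter multiplicities in WWJJUUUWW: J×2, U×3, W×4.
Dividing 9! = 362880 by 4!·3!·2! = 288 for the repeated letters gives 1260.

1260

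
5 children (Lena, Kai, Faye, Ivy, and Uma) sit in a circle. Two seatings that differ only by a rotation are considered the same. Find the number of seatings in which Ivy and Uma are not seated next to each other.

All circular seatings of 5 people number (4)! = 24.
Those with Ivy next to Uma: fuse the pair into one unit and seat 4 units around a circle — 2·(3)! = 12.
Subtracting, 24 − 12 = 12.

12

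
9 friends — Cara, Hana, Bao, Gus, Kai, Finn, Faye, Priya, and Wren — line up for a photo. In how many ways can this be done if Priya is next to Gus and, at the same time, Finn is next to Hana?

Treat {Priya,Gus} as one block (2 orders) and {Finn,Hana} as another (2 orders).
That leaves 7 units to arrange: 2 × 2 × 7! = 4 × 5040 = 20160.

20160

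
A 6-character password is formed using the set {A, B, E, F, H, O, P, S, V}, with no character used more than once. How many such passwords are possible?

Choose and order 6 of the 9 symbols: the first character has 9 options, the next 8, and so on down to 4.
That product is 9 × 8 × 7 × 6 × 5 × 4 = 60480.

60480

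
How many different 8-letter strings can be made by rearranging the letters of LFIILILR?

Letter multiplicities in LFIILILR: F×1, I×3, L×3, R×1.
The number of distinct arrangements is 8!/(3!·3!) = 40320/36 = 1120.

1120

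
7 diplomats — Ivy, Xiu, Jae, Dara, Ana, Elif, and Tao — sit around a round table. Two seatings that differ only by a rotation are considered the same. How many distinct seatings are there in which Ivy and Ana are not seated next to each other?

Without the restriction there are (6)! = 720 seatings.
Seatings with Ivy beside Ana: treat them as a block with 2 internal orders, giving 2 × (5)! = 240.
Subtracting, 720 − 240 = 480.

480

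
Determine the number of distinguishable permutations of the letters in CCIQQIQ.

210

CCIQQIQ has 7 letters with C appearing twice, I appearing twice, and Q appearing 3 times.
Dividing 7! = 5040 by 3!·2!·2! = 24 for the repeated letters gives 210.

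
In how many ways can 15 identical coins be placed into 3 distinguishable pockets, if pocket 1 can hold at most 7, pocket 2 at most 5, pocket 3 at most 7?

15

By stars and bars, unrestricted non-negative solutions to x_1+…+x_3 = 15 number C(15+2,2) = 136.
Subtract solutions that violate a single cap (substitute x_i' = x_i − (cap_i+1)): x_1 ≥ 8 gives C(9,2) = 36; x_2 ≥ 6 gives C(11,2) = 55; x_3 ≥ 8 gives C(9,2) = 36. Together 127.
Add back pairs where two caps are both exceeded: 3 + 0 + 3 = 6.
By inclusion–exclusion the count is 136 − 127 + 6 = 15.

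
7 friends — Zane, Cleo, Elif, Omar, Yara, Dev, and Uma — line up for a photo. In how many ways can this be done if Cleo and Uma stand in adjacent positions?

1440

Place the 5 others and the Cleo-Uma pair as 6 objects in a line; the pair has 2 internal arrangements.
That gives 2 × 6! = 2 × 720 = 1440.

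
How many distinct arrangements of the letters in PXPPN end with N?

Fix N in the last position and arrange the remaining 4 letters.
Those 4 letters have P appearing 3 times, giving (4)!/(3!) = 4.

4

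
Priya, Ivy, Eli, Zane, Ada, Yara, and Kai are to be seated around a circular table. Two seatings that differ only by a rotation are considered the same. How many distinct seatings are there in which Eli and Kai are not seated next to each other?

480

All circular seatings of 7 people number (6)! = 720.
Seatings with Eli beside Kai: treat them as a block with 2 internal orders, giving 2 × (5)! = 240.
Subtracting, 720 − 240 = 480.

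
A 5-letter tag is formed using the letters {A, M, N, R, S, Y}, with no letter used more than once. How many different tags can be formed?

This is a permutation of 5 out of 6: P(6,5) = 6!/1!.
That product is 6 × 5 × 4 × 3 × 2 = 720.

720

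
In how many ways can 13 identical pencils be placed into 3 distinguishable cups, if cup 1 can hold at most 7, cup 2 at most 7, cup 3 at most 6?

Without the upper bounds there are C(15,2) = 105 ways to split 13 among 3 cups.
Subtract solutions that violate a single cap (substitute x_i' = x_i − (cap_i+1)): x_1 ≥ 8 gives C(7,2) = 21; x_2 ≥ 8 gives C(7,2) = 21; x_3 ≥ 7 gives C(8,2) = 28. Together 70.
No two caps can be exceeded simultaneously, so the pair terms are all 0.
By inclusion–exclusion the count is 105 − 70 + 0 = 35.

35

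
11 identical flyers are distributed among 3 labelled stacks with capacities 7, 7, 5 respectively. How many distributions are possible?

37

Ignoring the caps, the number of non-negative solutions to x_1+…+x_3 = 11 is C(13,2) = 78.
Subtract solutions that violate a single cap (substitute x_i' = x_i − (cap_i+1)): x_1 ≥ 8 gives C(5,2) = 10; x_2 ≥ 8 gives C(5,2) = 10; x_3 ≥ 6 gives C(7,2) = 21. Together 41.
No two caps can be exceeded simultaneously, so the pair terms are all 0.
By inclusion–exclusion the count is 78 − 41 + 0 = 37.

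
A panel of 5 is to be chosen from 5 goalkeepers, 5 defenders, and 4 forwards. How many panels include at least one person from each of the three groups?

1500

With no constraint there are C(14,5) = 2002 possible selections.
Subtract selections that omit an entire group: no goalkeepers → C(9,5) = 126; no defenders → C(9,5) = 126; no forwards → C(10,5) = 252.
Add back selections omitting two groups (i.e. drawn from a single group): C(5,5) + C(5,5) + C(4,5) = 2.
By inclusion–exclusion: 2002 − 504 + 2 = 1500.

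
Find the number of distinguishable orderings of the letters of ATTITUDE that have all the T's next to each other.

720

Treat the 3 copies of T as a single block. The multiset to arrange is then {TTT, A, D, E, I, U}, 6 items in all.
All 6 items are distinct, so there are (6)! = 720 arrangements.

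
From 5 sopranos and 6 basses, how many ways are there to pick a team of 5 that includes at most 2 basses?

181

Split by how many basses are chosen (0 through 2).
Sum: C(6,0)·C(5,5) + C(6,1)·C(5,4) + C(6,2)·C(5,3) = 1 + 30 + 150 = 181.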